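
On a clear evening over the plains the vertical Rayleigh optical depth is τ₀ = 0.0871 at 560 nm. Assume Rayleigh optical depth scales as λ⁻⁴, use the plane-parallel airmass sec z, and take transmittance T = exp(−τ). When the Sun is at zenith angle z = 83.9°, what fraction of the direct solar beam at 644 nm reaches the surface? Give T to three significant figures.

0.626

sec 83.9° = 9.4105.
τ = 0.0871 × (560/644)⁴ × 9.4105 = 0.0871 × 0.5718 × 9.4105 = 0.4686.
T = exp(−0.4686) = 0.6259.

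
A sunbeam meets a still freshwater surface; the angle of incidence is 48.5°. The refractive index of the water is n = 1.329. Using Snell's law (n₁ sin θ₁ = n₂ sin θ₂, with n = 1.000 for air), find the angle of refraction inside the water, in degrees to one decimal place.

34.3°

Snell: sin θ_r = sin θ_i / n = sin 48.5° / 1.329 = 0.7490 / 1.329 = 0.5635.
θ_r = arcsin(0.5635) = 34.30°.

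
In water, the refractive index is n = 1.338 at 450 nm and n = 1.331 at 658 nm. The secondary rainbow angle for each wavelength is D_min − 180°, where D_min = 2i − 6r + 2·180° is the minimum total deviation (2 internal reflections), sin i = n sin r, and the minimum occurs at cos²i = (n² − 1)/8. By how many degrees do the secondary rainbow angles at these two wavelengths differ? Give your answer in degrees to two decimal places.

At 450 nm (n = 1.338): cos²i = 0.09878 → i = 71.682°, r = 45.195°, D_min = 232.193°, rainbow angle = 52.193°.
At 658 nm (n = 1.331): cos²i = 0.09645 → i = 71.907°, r = 45.575°, D_min = 230.365°, rainbow angle = 50.365°.
Angular width = |52.193° − 50.365°| = 1.828°.

1.83°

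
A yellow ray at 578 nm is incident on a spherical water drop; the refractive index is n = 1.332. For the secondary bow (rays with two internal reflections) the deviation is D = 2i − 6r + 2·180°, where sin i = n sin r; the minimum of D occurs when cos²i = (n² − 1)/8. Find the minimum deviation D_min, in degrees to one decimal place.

230.6°

cos²i = (1.77422 − 1)/8 = 0.09678; i = arccos(0.31109) = 71.875°.
sin r = sin 71.875°/1.332 = 0.71350; r = 45.520°.
D_min = 2·71.875° − 6·45.520° + 360° = 230.628°.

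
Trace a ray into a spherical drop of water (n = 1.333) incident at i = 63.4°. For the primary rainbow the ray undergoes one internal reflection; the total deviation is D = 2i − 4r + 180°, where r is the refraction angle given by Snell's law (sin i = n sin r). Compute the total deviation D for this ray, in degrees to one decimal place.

sin r = sin 63.4° / 1.333 = 0.8942/1.333 = 0.6708; r = 42.13°.
D = 2·63.4° − 4·42.13° + 180° = 126.80° − 168.51° + 180° = 138.29°.

138.3°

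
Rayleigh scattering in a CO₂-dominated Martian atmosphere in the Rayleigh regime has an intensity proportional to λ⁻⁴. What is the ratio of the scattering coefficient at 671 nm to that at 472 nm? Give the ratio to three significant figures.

Rayleigh scattering ∝ λ⁻⁴, so the ratio of coefficients is the inverse fourth power of the wavelength ratio.
σ(671)/σ(472) = (472/671)⁴ = (0.7034)⁴ = 0.2448.

0.245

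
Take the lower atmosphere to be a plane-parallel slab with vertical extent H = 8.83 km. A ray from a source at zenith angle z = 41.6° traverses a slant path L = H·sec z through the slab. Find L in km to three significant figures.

sec z = 1/cos 41.6° = 1.3373.
L = 8.83 × 1.3373 = 11.808 km.

11.8 km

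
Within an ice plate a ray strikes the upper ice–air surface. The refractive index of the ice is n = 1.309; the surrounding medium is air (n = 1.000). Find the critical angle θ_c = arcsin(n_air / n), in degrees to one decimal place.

49.8°

sin θ_c = n_air / n = 1.000 / 1.309 = 0.7639.
θ_c = arcsin(0.7639) = 49.81°.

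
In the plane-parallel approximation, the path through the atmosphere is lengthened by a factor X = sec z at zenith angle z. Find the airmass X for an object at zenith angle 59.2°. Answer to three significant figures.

X = sec z = 1/cos 59.2° = 1/0.5120 = 1.9530.

1.95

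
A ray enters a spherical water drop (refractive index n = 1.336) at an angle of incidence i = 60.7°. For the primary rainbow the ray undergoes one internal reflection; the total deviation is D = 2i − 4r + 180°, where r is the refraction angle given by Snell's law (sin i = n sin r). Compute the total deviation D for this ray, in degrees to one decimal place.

138.4°

sin r = sin 60.7° / 1.336 = 0.8721/1.336 = 0.6527; r = 40.75°.
D = 2·60.7° − 4·40.75° + 180° = 121.40° − 163.00° + 180° = 138.40°.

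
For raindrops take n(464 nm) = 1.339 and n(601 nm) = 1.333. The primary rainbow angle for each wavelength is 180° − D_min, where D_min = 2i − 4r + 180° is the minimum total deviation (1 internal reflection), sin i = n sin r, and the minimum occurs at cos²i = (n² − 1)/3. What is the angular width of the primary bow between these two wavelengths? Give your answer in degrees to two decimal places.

At 464 nm (n = 1.339): cos²i = 0.26431 → i = 59.062°, r = 39.834°, D_min = 138.786°, rainbow angle = 41.214°.
At 601 nm (n = 1.333): cos²i = 0.25896 → i = 59.410°, r = 40.225°, D_min = 137.922°, rainbow angle = 42.078°.
Angular width = |41.214° − 42.078°| = 0.865°.

0.86°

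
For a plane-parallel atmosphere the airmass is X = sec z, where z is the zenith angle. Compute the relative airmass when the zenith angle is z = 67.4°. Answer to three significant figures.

2.60

X = sec z = 1/cos 67.4° = 1/0.3843 = 2.6022.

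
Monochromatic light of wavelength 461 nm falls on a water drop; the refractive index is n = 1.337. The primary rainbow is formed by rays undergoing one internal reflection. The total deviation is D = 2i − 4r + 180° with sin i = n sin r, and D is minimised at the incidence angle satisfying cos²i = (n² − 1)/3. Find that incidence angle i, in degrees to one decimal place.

cos²i = (1.337² − 1)/3 = (1.78757 − 1)/3 = 0.26252.
cos i = 0.51237, so i = 59.178°.

59.2°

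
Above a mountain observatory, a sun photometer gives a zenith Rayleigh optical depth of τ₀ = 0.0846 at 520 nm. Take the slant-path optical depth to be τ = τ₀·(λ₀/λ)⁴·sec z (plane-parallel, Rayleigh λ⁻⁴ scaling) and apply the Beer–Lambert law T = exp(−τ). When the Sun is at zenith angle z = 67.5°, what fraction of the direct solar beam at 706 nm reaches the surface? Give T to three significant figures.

0.937

sec 67.5° = 2.6131.
τ = 0.0846 × (520/706)⁴ × 2.6131 = 0.0846 × 0.2943 × 2.6131 = 0.0651.
T = exp(−0.0651) = 0.9370.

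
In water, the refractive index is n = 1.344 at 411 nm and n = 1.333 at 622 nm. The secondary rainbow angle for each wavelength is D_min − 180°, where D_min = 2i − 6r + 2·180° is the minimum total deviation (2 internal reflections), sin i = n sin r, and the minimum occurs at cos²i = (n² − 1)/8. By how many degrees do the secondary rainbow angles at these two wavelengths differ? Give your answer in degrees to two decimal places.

2.84°

At 411 nm (n = 1.344): cos²i = 0.10079 → i = 71.490°, r = 44.874°, D_min = 233.733°, rainbow angle = 53.733°.
At 622 nm (n = 1.333): cos²i = 0.09711 → i = 71.843°, r = 45.466°, D_min = 230.891°, rainbow angle = 50.891°.
Angular width = |53.733° − 50.891°| = 2.842°.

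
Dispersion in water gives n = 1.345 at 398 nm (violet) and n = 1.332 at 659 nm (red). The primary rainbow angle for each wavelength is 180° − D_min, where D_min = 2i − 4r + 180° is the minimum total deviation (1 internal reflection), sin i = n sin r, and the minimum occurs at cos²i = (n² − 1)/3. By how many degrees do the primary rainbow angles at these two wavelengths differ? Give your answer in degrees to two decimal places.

1.86°

At 398 nm (n = 1.345): cos²i = 0.26967 → i = 58.715°, r = 39.448°, D_min = 139.635°, rainbow angle = 40.365°.
At 659 nm (n = 1.332): cos²i = 0.25807 → i = 59.469°, r = 40.290°, D_min = 137.776°, rainbow angle = 42.224°.
Angular width = |40.365° − 42.224°| = 1.859°.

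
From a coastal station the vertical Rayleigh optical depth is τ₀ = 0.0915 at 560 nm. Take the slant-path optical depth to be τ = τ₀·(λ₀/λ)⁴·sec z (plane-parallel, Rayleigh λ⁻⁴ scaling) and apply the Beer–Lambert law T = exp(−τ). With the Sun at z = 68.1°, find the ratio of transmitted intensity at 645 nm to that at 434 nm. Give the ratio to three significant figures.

Airmass: sec 68.1° = 2.6811.
τ(645 nm) = 0.0915 × (560/645)⁴ × 2.6811 = 0.0915 × 0.5682 × 2.6811 = 0.1394.
τ(434 nm) = 0.0915 × (560/434)⁴ × 2.6811 = 0.0915 × 2.7720 × 2.6811 = 0.6800.
T(645)/T(434) = exp(τ_B − τ_A) = exp(0.5406) = 1.7171.

1.72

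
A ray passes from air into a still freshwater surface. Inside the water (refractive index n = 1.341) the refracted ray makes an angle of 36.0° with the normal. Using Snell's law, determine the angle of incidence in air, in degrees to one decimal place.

Snell: sin θ_i = n · sin θ_r = 1.341 × sin 36.0° = 1.341 × 0.5878 = 0.7882.
θ_i = arcsin(0.7882) = 52.02°.

52.0°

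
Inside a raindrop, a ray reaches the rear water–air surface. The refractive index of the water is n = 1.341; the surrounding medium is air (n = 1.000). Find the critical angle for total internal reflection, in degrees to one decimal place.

48.2°

sin θ_c = n_air / n = 1.000 / 1.341 = 0.7457.
θ_c = arcsin(0.7457) = 48.22°.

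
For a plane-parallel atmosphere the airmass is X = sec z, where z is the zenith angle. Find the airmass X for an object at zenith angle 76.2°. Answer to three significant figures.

4.19

X = sec z = 1/cos 76.2° = 1/0.2385 = 4.1923.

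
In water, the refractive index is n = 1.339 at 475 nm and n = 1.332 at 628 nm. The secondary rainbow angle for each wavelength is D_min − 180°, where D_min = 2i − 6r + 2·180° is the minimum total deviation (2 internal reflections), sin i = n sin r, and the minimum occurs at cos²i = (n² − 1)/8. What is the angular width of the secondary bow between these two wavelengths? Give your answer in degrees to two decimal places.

1.82°

At 475 nm (n = 1.339): cos²i = 0.09912 → i = 71.650°, r = 45.141°, D_min = 232.451°, rainbow angle = 52.451°.
At 628 nm (n = 1.332): cos²i = 0.09678 → i = 71.875°, r = 45.520°, D_min = 230.628°, rainbow angle = 50.628°.
Angular width = |52.451° − 50.628°| = 1.823°.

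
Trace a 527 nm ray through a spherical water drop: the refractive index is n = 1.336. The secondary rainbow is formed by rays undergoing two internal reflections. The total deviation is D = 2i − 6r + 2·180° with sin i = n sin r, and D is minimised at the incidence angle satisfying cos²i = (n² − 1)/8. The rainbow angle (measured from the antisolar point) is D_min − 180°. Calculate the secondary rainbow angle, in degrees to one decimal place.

51.7°

cos²i = (1.78490 − 1)/8 = 0.09811; i = arccos(0.31323) = 71.746°.
sin r = sin 71.746°/1.336 = 0.71084; r = 45.303°.
D_min = 2·71.746° − 6·45.303° + 360° = 231.674°.
Rainbow angle = D_min − 180° = 51.674°.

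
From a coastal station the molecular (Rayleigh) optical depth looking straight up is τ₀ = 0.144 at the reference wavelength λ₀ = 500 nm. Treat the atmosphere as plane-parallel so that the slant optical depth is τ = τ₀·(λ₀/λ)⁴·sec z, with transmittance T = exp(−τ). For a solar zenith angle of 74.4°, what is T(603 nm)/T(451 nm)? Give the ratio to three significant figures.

Airmass: sec 74.4° = 3.7186.
τ(603 nm) = 0.144 × (500/603)⁴ × 3.7186 = 0.144 × 0.4727 × 3.7186 = 0.2531.
τ(451 nm) = 0.144 × (500/451)⁴ × 3.7186 = 0.144 × 1.5107 × 3.7186 = 0.8089.
T(603)/T(451) = exp(τ_B − τ_A) = exp(0.5558) = 1.7433.

1.74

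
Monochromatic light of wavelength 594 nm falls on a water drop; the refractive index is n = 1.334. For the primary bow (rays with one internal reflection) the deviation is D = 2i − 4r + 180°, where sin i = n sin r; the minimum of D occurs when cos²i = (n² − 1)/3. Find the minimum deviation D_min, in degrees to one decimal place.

138.1°

cos²i = (1.77956 − 1)/3 = 0.25985; i = arccos(0.50976) = 59.352°.
sin r = sin 59.352°/1.334 = 0.64492; r = 40.159°.
D_min = 2·59.352° − 4·40.159° + 180° = 138.067°.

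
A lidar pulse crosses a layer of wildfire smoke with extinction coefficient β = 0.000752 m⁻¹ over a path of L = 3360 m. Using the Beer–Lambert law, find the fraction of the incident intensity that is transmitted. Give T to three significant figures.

0.0799

τ = β·L = 0.000752 × 3360 = 2.5267.
T = exp(−2.5267) = 0.0799.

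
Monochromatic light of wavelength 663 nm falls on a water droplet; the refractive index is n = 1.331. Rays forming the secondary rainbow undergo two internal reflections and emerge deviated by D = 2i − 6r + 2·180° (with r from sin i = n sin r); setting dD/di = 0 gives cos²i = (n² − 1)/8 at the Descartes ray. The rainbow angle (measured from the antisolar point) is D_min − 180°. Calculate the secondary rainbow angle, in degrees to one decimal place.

50.4°

cos²i = (1.77156 − 1)/8 = 0.09645; i = arccos(0.31056) = 71.907°.
sin r = sin 71.907°/1.331 = 0.71417; r = 45.575°.
D_min = 2·71.907° − 6·45.575° + 360° = 230.365°.
Rainbow angle = D_min − 180° = 50.365°.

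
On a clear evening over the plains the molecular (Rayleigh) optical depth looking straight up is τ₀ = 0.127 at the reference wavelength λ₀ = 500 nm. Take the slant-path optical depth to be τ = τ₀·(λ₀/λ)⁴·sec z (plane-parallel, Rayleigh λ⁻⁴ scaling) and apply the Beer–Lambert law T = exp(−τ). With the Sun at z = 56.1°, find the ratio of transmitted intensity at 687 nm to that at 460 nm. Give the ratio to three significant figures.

Airmass: sec 56.1° = 1.7929.
τ(687 nm) = 0.127 × (500/687)⁴ × 1.7929 = 0.127 × 0.2806 × 1.7929 = 0.0639.
τ(460 nm) = 0.127 × (500/460)⁴ × 1.7929 = 0.127 × 1.3959 × 1.7929 = 0.3178.
T(687)/T(460) = exp(τ_B − τ_A) = exp(0.2540) = 1.2891.

1.29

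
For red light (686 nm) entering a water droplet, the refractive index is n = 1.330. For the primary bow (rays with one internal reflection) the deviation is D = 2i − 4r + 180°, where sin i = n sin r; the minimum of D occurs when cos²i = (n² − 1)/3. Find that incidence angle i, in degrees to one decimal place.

59.6°

cos²i = (1.330² − 1)/3 = (1.76890 − 1)/3 = 0.25630.
cos i = 0.50626, so i = 59.585°.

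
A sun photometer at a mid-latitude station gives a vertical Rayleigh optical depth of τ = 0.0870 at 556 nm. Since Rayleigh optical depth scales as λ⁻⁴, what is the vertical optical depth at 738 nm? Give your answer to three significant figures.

0.0280

τ(738 nm) = τ(556 nm) × (556/738)⁴ = 0.0870 × (0.7534)⁴ = 0.0870 × 0.3222 = 0.0280.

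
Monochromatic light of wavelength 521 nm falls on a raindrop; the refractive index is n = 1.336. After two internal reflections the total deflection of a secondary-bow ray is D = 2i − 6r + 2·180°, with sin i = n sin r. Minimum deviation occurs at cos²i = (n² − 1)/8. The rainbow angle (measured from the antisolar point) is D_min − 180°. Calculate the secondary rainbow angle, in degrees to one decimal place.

51.7°

cos²i = (1.78490 − 1)/8 = 0.09811; i = arccos(0.31323) = 71.746°.
sin r = sin 71.746°/1.336 = 0.71084; r = 45.303°.
D_min = 2·71.746° − 6·45.303° + 360° = 231.674°.
Rainbow angle = D_min − 180° = 51.674°.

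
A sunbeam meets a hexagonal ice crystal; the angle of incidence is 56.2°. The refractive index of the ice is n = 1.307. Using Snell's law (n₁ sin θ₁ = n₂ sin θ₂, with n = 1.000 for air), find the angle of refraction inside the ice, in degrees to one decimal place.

Snell: sin θ_r = sin θ_i / n = sin 56.2° / 1.307 = 0.8310 / 1.307 = 0.6358.
θ_r = arcsin(0.6358) = 39.48°.

39.5°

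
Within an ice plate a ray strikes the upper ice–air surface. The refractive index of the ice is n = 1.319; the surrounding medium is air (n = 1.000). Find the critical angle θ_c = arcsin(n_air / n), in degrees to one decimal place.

sin θ_c = n_air / n = 1.000 / 1.319 = 0.7582.
θ_c = arcsin(0.7582) = 49.30°.

49.3°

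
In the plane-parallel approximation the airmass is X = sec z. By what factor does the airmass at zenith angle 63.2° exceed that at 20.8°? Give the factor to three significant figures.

X(63.2°)/X(20.8°) = sec 63.2° / sec 20.8° = cos 20.8° / cos 63.2° = 0.9348/0.4509 = 2.0733.

2.07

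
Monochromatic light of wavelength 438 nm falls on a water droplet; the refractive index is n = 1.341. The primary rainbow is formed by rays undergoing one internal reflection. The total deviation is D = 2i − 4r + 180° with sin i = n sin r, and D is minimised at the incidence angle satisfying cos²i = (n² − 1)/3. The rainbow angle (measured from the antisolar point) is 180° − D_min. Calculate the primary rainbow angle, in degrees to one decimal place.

40.9°

cos²i = (1.79828 − 1)/3 = 0.26609; i = arccos(0.51584) = 58.946°.
sin r = sin 58.946°/1.341 = 0.63884; r = 39.705°.
D_min = 2·58.946° − 4·39.705° + 180° = 139.071°.
Rainbow angle = 180° − D_min = 40.929°.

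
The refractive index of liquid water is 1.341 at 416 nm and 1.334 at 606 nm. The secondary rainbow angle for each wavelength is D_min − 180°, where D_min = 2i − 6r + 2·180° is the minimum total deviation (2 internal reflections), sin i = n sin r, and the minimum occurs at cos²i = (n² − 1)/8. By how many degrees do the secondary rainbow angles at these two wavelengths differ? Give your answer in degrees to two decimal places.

1.81°

At 416 nm (n = 1.341): cos²i = 0.09979 → i = 71.586°, r = 45.034°, D_min = 232.966°, rainbow angle = 52.966°.
At 606 nm (n = 1.334): cos²i = 0.09744 → i = 71.810°, r = 45.411°, D_min = 231.153°, rainbow angle = 51.153°.
Angular width = |52.966° − 51.153°| = 1.813°.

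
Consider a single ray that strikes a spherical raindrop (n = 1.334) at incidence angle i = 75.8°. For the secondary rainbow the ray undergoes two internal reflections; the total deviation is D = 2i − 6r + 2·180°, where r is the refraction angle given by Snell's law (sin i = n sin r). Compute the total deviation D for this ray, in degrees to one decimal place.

231.9°

sin r = sin 75.8° / 1.334 = 0.9694/1.334 = 0.7267; r = 46.61°.
D = 2·75.8° − 6·46.61° + 2·180° = 151.60° − 279.67° + 360° = 231.93°.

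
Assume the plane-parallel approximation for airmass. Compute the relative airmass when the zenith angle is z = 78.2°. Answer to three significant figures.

4.89

X = sec z = 1/cos 78.2° = 1/0.2045 = 4.8901.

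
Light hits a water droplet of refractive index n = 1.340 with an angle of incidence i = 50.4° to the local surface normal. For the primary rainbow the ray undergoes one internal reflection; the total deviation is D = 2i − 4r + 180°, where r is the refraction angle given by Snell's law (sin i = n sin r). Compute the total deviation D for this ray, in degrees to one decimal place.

140.4°

sin r = sin 50.4° / 1.340 = 0.7705/1.340 = 0.5750; r = 35.10°.
D = 2·50.4° − 4·35.10° + 180° = 100.80° − 140.40° + 180° = 140.40°.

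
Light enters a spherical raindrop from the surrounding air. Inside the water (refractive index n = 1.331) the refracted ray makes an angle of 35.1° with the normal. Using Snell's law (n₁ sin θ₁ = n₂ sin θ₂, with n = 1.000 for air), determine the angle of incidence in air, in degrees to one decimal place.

Snell: sin θ_i = n · sin θ_r = 1.331 × sin 35.1° = 1.331 × 0.5750 = 0.7653.
θ_i = arcsin(0.7653) = 49.94°.

49.9°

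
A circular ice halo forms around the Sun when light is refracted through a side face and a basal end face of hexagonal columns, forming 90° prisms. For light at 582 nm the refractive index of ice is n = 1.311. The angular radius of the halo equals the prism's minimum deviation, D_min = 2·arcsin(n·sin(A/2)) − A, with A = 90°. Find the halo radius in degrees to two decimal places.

45.95°

n·sin(A/2) = 1.311 × sin 45° = 1.311 × 0.7071 = 0.9270.
D_min = 2·arcsin(0.9270) − 90° = 2 × 67.974° − 90° = 45.949°.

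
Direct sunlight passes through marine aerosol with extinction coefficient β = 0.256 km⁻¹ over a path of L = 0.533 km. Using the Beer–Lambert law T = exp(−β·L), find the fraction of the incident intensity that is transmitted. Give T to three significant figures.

0.872

τ = β·L = 0.256 × 0.533 = 0.1364.
T = exp(−0.1364) = 0.8725.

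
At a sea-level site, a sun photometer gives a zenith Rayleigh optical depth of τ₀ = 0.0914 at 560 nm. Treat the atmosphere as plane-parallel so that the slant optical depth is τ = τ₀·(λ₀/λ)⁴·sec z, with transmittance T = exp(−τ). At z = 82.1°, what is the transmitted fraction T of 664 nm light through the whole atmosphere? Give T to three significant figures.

sec 82.1° = 7.2757.
τ = 0.0914 × (560/664)⁴ × 7.2757 = 0.0914 × 0.5059 × 7.2757 = 0.3364.
T = exp(−0.3364) = 0.7143.

0.714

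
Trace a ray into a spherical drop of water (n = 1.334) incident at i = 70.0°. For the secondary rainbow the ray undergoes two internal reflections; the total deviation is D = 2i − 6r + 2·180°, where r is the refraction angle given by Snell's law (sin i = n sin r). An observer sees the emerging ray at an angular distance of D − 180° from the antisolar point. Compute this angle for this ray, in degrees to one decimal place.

51.3°

sin r = sin 70.0° / 1.334 = 0.9397/1.334 = 0.7044; r = 44.78°.
D = 2·70.0° − 6·44.78° + 2·180° = 140.00° − 268.69° + 360° = 231.31°.
Angle from antisolar point = D − 180° = 51.31°.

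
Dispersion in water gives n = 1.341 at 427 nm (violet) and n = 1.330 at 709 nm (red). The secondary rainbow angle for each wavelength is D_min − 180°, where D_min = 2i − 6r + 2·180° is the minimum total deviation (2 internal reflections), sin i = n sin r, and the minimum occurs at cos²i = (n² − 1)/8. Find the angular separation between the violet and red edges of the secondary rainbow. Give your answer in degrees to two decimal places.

At 427 nm (n = 1.341): cos²i = 0.09979 → i = 71.586°, r = 45.034°, D_min = 232.966°, rainbow angle = 52.966°.
At 709 nm (n = 1.330): cos²i = 0.09611 → i = 71.940°, r = 45.630°, D_min = 230.101°, rainbow angle = 50.101°.
Angular width = |52.966° − 50.101°| = 2.865°.

2.86°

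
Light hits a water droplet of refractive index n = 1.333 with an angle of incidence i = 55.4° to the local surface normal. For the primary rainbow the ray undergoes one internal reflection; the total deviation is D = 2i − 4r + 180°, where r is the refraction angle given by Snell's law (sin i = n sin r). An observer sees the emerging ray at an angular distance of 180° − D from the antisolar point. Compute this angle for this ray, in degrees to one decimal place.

sin r = sin 55.4° / 1.333 = 0.8231/1.333 = 0.6175; r = 38.13°.
D = 2·55.4° − 4·38.13° + 180° = 110.80° − 152.54° + 180° = 138.26°.
Angle from antisolar point = 180° − D = 41.74°.

41.7°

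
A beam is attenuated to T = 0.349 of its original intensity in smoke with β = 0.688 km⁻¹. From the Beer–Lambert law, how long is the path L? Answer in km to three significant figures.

Beer–Lambert: T = exp(−βL) ⇒ L = −ln(T)/β = −ln(0.349)/0.688 = 1.0527/0.688 = 1.53 km.

1.53 km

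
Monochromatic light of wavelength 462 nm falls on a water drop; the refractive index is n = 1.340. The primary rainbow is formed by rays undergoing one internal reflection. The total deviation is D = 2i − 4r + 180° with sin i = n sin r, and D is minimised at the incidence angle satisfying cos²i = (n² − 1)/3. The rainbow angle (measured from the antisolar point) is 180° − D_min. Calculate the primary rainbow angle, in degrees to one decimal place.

cos²i = (1.79560 − 1)/3 = 0.26520; i = arccos(0.51498) = 59.004°.
sin r = sin 59.004°/1.340 = 0.63971; r = 39.770°.
D_min = 2·59.004° − 4·39.770° + 180° = 138.929°.
Rainbow angle = 180° − D_min = 41.071°.

41.1°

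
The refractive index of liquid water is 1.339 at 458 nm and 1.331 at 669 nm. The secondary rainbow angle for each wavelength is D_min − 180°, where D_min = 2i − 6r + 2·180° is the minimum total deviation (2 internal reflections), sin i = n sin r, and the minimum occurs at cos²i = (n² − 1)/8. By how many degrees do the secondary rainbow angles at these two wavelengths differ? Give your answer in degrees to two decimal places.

2.09°

At 458 nm (n = 1.339): cos²i = 0.09912 → i = 71.650°, r = 45.141°, D_min = 232.451°, rainbow angle = 52.451°.
At 669 nm (n = 1.331): cos²i = 0.09645 → i = 71.907°, r = 45.575°, D_min = 230.365°, rainbow angle = 50.365°.
Angular width = |52.451° − 50.365°| = 2.086°.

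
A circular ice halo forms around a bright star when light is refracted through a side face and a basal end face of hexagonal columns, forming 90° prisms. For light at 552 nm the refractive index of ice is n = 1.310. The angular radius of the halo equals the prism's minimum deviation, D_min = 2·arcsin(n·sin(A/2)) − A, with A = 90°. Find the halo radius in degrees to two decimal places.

n·sin(A/2) = 1.310 × sin 45° = 1.310 × 0.7071 = 0.9263.
D_min = 2·arcsin(0.9263) − 90° = 2 × 67.867° − 90° = 45.733°.

45.73°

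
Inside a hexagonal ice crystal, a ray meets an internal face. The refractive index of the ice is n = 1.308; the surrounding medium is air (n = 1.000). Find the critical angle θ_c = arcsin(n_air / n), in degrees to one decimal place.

sin θ_c = n_air / n = 1.000 / 1.308 = 0.7645.
θ_c = arcsin(0.7645) = 49.86°.

49.9°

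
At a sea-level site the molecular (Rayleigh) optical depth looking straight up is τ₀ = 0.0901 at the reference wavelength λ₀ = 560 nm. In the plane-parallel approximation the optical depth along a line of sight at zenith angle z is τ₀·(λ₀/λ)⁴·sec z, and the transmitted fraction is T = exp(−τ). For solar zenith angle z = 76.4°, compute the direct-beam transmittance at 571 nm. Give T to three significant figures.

sec 76.4° = 4.2527.
τ = 0.0901 × (560/571)⁴ × 4.2527 = 0.0901 × 0.9251 × 4.2527 = 0.3545.
T = exp(−0.3545) = 0.7015.

0.702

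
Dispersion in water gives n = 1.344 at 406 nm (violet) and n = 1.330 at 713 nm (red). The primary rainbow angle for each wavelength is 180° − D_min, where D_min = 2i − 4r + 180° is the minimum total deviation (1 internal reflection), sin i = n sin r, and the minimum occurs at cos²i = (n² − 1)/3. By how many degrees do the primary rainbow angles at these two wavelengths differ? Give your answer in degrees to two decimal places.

2.01°

At 406 nm (n = 1.344): cos²i = 0.26878 → i = 58.772°, r = 39.512°, D_min = 139.495°, rainbow angle = 40.505°.
At 713 nm (n = 1.330): cos²i = 0.25630 → i = 59.585°, r = 40.422°, D_min = 137.484°, rainbow angle = 42.516°.
Angular width = |40.505° − 42.516°| = 2.011°.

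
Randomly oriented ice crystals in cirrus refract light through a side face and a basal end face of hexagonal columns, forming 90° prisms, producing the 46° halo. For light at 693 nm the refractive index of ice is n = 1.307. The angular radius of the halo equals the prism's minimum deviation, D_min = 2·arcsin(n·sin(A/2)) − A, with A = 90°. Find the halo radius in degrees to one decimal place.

45.1°

n·sin(A/2) = 1.307 × sin 45° = 1.307 × 0.7071 = 0.9242.
D_min = 2·arcsin(0.9242) − 90° = 2 × 67.546° − 90° = 45.093°.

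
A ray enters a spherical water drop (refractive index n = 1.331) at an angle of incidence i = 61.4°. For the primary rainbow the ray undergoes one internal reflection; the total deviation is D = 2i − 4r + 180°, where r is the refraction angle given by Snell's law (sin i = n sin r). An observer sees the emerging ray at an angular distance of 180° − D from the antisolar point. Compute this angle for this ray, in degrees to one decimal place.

42.3°

sin r = sin 61.4° / 1.331 = 0.8780/1.331 = 0.6596; r = 41.27°.
D = 2·61.4° − 4·41.27° + 180° = 122.80° − 165.09° + 180° = 137.71°.
Angle from antisolar point = 180° − D = 42.29°.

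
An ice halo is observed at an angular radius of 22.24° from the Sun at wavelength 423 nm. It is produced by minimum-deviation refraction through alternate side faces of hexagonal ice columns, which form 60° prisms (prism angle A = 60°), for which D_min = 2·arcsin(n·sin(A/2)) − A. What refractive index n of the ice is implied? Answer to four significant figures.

1.315

Rearranging: n = sin((D_min + A)/2) / sin(A/2).
(D_min + A)/2 = (22.24° + 60°)/2 = 41.120°.
n = sin 41.120° / sin 30° = 0.6576 / 0.5000 = 1.3153.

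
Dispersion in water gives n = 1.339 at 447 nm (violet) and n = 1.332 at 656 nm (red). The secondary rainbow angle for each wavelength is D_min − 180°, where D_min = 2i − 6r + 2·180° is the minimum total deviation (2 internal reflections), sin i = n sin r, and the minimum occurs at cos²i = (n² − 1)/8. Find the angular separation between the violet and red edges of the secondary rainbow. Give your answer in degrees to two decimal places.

1.82°

At 447 nm (n = 1.339): cos²i = 0.09912 → i = 71.650°, r = 45.141°, D_min = 232.451°, rainbow angle = 52.451°.
At 656 nm (n = 1.332): cos²i = 0.09678 → i = 71.875°, r = 45.520°, D_min = 230.628°, rainbow angle = 50.628°.
Angular width = |52.451° − 50.628°| = 1.823°.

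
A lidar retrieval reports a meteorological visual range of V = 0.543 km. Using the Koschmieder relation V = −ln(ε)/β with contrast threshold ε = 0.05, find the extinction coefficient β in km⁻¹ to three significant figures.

5.52 km⁻¹

β = −ln(0.05) / V = 2.996 / 0.543 = 5.5170 km⁻¹.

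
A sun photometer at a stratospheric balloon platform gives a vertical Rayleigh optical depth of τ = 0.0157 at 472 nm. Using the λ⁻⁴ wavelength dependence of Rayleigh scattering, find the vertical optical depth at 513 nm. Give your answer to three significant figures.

τ(513 nm) = τ(472 nm) × (472/513)⁴ = 0.0157 × (0.9201)⁴ = 0.0157 × 0.7166 = 0.0113.

0.0113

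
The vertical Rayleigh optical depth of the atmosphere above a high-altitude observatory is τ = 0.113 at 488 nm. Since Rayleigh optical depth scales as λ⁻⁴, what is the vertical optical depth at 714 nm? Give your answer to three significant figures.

0.0247

τ(714 nm) = τ(488 nm) × (488/714)⁴ = 0.113 × (0.6835)⁴ = 0.113 × 0.2182 = 0.0247.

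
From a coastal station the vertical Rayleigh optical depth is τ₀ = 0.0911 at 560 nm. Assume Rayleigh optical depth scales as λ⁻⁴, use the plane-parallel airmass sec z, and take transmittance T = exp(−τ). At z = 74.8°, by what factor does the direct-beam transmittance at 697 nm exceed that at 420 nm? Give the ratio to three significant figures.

2.59

Airmass: sec 74.8° = 3.8140.
τ(697 nm) = 0.0911 × (560/697)⁴ × 3.8140 = 0.0911 × 0.4167 × 3.8140 = 0.1448.
τ(420 nm) = 0.0911 × (560/420)⁴ × 3.8140 = 0.0911 × 3.1605 × 3.8140 = 1.0981.
T(697)/T(420) = exp(τ_B − τ_A) = exp(0.9534) = 2.5944.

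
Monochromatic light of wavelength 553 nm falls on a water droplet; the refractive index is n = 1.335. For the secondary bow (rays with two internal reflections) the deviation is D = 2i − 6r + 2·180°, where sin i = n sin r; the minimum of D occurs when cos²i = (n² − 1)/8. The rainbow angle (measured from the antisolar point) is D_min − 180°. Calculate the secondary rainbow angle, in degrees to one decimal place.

cos²i = (1.78222 − 1)/8 = 0.09778; i = arccos(0.31269) = 71.778°.
sin r = sin 71.778°/1.335 = 0.71150; r = 45.357°.
D_min = 2·71.778° − 6·45.357° + 360° = 231.414°.
Rainbow angle = D_min − 180° = 51.414°.

51.4°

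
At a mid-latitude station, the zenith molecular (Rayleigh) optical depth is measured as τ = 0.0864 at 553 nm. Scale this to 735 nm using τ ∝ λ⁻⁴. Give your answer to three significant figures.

τ(735 nm) = τ(553 nm) × (553/735)⁴ = 0.0864 × (0.7524)⁴ = 0.0864 × 0.3204 = 0.0277.

0.0277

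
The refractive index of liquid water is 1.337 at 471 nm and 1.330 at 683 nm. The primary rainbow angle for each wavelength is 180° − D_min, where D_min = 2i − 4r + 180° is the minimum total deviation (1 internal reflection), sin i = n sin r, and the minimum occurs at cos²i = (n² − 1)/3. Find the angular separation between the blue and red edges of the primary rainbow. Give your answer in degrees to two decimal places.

1.02°

At 471 nm (n = 1.337): cos²i = 0.26252 → i = 59.178°, r = 39.964°, D_min = 138.500°, rainbow angle = 41.500°.
At 683 nm (n = 1.330): cos²i = 0.25630 → i = 59.585°, r = 40.422°, D_min = 137.484°, rainbow angle = 42.516°.
Angular width = |41.500° − 42.516°| = 1.016°.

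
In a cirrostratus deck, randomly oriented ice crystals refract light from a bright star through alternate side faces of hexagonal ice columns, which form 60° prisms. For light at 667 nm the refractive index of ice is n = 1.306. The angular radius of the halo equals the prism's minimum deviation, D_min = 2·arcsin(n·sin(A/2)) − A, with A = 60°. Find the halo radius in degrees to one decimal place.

21.5°

n·sin(A/2) = 1.306 × sin 30° = 1.306 × 0.5000 = 0.6530.
D_min = 2·arcsin(0.6530) − 60° = 2 × 40.768° − 60° = 21.536°.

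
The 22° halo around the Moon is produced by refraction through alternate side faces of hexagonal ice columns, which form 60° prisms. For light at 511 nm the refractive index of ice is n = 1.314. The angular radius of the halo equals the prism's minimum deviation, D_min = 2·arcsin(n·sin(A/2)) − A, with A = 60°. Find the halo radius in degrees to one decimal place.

n·sin(A/2) = 1.314 × sin 30° = 1.314 × 0.5000 = 0.6570.
D_min = 2·arcsin(0.6570) − 60° = 2 × 41.071° − 60° = 22.143°.

22.1°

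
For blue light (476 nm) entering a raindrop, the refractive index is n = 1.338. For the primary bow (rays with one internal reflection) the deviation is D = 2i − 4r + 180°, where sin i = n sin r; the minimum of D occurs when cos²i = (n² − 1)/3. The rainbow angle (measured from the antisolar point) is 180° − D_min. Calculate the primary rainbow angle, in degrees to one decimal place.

41.4°

cos²i = (1.79024 − 1)/3 = 0.26341; i = arccos(0.51324) = 59.120°.
sin r = sin 59.120°/1.338 = 0.64144; r = 39.899°.
D_min = 2·59.120° − 4·39.899° + 180° = 138.643°.
Rainbow angle = 180° − D_min = 41.357°.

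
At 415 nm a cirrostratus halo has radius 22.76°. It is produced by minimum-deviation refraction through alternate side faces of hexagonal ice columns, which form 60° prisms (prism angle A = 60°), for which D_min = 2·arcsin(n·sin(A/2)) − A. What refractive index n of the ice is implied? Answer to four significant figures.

1.322

Rearranging: n = sin((D_min + A)/2) / sin(A/2).
(D_min + A)/2 = (22.76° + 60°)/2 = 41.380°.
n = sin 41.380° / sin 30° = 0.6610 / 0.5000 = 1.3221.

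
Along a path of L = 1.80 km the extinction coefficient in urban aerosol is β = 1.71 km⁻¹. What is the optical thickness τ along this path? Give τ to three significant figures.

τ = β·L = 1.71 × 1.80 = 3.0780.

3.08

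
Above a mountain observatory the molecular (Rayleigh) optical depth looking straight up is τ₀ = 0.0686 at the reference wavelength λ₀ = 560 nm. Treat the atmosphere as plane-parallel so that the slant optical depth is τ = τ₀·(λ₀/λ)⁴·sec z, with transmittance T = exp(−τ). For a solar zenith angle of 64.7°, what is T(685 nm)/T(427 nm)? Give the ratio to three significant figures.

Airmass: sec 64.7° = 2.3400.
τ(685 nm) = 0.0686 × (560/685)⁴ × 2.3400 = 0.0686 × 0.4467 × 2.3400 = 0.0717.
τ(427 nm) = 0.0686 × (560/427)⁴ × 2.3400 = 0.0686 × 2.9583 × 2.3400 = 0.4749.
T(685)/T(427) = exp(τ_B − τ_A) = exp(0.4032) = 1.4966.

1.50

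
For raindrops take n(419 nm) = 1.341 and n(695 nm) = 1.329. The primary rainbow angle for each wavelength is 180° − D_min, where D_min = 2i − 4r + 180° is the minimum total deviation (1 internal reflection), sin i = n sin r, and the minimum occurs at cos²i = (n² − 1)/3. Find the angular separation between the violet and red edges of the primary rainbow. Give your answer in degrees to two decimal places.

1.73°

At 419 nm (n = 1.341): cos²i = 0.26609 → i = 58.946°, r = 39.705°, D_min = 139.071°, rainbow angle = 40.929°.
At 695 nm (n = 1.329): cos²i = 0.25541 → i = 59.643°, r = 40.487°, D_min = 137.337°, rainbow angle = 42.663°.
Angular width = |40.929° − 42.663°| = 1.735°.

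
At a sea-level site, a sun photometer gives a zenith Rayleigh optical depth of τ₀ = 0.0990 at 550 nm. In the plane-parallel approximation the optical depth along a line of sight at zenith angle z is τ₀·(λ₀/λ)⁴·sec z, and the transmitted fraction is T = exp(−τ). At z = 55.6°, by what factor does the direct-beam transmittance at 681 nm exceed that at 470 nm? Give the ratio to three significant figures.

Airmass: sec 55.6° = 1.7700.
τ(681 nm) = 0.0990 × (550/681)⁴ × 1.7700 = 0.0990 × 0.4255 × 1.7700 = 0.0746.
τ(470 nm) = 0.0990 × (550/470)⁴ × 1.7700 = 0.0990 × 1.8753 × 1.7700 = 0.3286.
T(681)/T(470) = exp(τ_B − τ_A) = exp(0.2540) = 1.2892.

1.29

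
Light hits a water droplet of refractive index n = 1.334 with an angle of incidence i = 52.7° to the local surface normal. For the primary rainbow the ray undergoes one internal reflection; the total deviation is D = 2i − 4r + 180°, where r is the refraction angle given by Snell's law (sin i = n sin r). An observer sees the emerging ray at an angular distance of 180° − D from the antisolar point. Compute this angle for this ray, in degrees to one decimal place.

41.0°

sin r = sin 52.7° / 1.334 = 0.7955/1.334 = 0.5963; r = 36.61°.
D = 2·52.7° − 4·36.61° + 180° = 105.40° − 146.42° + 180° = 138.98°.
Angle from antisolar point = 180° − D = 41.02°.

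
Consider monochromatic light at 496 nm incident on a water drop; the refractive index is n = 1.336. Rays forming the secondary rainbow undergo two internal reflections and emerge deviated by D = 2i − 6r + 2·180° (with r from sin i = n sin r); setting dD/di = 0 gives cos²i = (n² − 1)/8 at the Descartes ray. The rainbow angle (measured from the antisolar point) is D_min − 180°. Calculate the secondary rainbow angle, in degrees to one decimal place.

cos²i = (1.78490 − 1)/8 = 0.09811; i = arccos(0.31323) = 71.746°.
sin r = sin 71.746°/1.336 = 0.71084; r = 45.303°.
D_min = 2·71.746° − 6·45.303° + 360° = 231.674°.
Rainbow angle = D_min − 180° = 51.674°.

51.7°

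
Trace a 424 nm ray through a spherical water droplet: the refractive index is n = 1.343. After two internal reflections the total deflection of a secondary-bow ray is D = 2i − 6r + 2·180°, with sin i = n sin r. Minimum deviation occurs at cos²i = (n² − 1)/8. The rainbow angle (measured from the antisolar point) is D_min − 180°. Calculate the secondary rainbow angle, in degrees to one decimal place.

53.5°

cos²i = (1.80365 − 1)/8 = 0.10046; i = arccos(0.31695) = 71.522°.
sin r = sin 71.522°/1.343 = 0.70621; r = 44.928°.
D_min = 2·71.522° − 6·44.928° + 360° = 233.478°.
Rainbow angle = D_min − 180° = 53.478°.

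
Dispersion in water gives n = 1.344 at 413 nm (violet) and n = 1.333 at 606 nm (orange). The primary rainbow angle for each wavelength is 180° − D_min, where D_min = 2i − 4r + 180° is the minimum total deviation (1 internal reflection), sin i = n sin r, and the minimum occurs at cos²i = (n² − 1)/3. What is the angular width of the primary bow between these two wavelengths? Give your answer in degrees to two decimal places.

1.57°

At 413 nm (n = 1.344): cos²i = 0.26878 → i = 58.772°, r = 39.512°, D_min = 139.495°, rainbow angle = 40.505°.
At 606 nm (n = 1.333): cos²i = 0.25896 → i = 59.410°, r = 40.225°, D_min = 137.922°, rainbow angle = 42.078°.
Angular width = |40.505° − 42.078°| = 1.573°.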